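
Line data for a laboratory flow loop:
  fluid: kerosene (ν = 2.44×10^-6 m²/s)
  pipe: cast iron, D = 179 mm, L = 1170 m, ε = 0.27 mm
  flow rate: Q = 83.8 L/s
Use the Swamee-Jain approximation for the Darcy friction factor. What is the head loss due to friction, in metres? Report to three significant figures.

V = 4Q/(πD²) = 4·0.0838/(π·0.179²) = 3.330 m/s
Re = VD/ν = 3.330·0.179/2.44×10^-6 = 2.44×10^5 → turbulent
ε/D = 0.27/179 = 0.00151
Swamee-Jain: f = 0.02281
h_f = f(L/D)V²/(2g) = 0.02281·(1170/0.179)·3.330²/(2·9.81) = 84.26 m

h_f ≈ 84.3 m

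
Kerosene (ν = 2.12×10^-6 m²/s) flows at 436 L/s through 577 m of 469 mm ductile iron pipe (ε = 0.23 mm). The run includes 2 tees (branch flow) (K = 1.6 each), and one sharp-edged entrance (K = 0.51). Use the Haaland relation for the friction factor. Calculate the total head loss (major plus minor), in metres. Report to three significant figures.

V = 4Q/(πD²) = 2.524 m/s; V²/2g = 0.3246 m
Re = 5.58×10^5, ε/D = 4.90×10^-4 → f = 0.01743 (Haaland)
Major: h_f = f(L/D)·V²/2g = 0.01743·1230·0.3246 = 6.963 m
Minor: ΣK = 3.71; h_m = ΣK·V²/2g = 1.204 m
Total H_L = 6.963 + 1.204 = 8.167 m

H_L ≈ 8.17 m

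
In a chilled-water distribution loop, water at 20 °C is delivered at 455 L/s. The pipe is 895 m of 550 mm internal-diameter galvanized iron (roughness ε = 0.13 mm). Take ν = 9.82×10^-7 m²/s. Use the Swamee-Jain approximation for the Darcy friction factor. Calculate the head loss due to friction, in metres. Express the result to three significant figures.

V = 4Q/(πD²) = 4·0.455/(π·0.550²) = 1.915 m/s
Re = VD/ν = 1.915·0.550/9.82×10^-7 = 1.07×10^6 → turbulent
ε/D = 0.13/550 = 2.36×10^-4
Swamee-Jain: f = 0.01510
h_f = f(L/D)V²/(2g) = 0.01510·(895/0.550)·1.915²/(2·9.81) = 4.594 m

h_f ≈ 4.59 m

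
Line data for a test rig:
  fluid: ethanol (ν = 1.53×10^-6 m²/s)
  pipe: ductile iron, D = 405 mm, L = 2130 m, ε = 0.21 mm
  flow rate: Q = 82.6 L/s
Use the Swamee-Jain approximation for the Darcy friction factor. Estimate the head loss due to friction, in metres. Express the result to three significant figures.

h_f ≈ 2.13 m

V = 4Q/(πD²) = 4·0.0826/(π·0.405²) = 0.6412 m/s
Re = VD/ν = 0.6412·0.405/1.53×10^-6 = 1.70×10^5 → turbulent
ε/D = 0.21/405 = 5.19×10^-4
Swamee-Jain: f = 0.01932
h_f = f(L/D)V²/(2g) = 0.01932·(2130/0.405)·0.6412²/(2·9.81) = 2.129 m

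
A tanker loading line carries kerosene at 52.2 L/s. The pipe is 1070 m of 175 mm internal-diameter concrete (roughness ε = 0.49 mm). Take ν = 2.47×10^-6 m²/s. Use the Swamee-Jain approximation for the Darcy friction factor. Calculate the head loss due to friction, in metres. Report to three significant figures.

V = 4Q/(πD²) = 4·0.0522/(π·0.175²) = 2.170 m/s
Re = VD/ν = 2.170·0.175/2.47×10^-6 = 1.54×10^5 → turbulent
ε/D = 0.49/175 = 0.00280
Swamee-Jain: f = 0.02678
h_f = f(L/D)V²/(2g) = 0.02678·(1070/0.175)·2.170²/(2·9.81) = 39.30 m

h_f ≈ 39.3 m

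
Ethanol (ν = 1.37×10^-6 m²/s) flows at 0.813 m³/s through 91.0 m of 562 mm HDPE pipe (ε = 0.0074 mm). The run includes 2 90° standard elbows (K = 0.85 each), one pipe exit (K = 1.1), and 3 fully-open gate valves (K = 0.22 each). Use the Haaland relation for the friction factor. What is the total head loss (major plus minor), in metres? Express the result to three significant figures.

V = 4Q/(πD²) = 3.277 m/s; V²/2g = 0.5475 m
Re = 1.34×10^6, ε/D = 1.32×10^-5 → f = 0.01133 (Haaland)
Major: h_f = f(L/D)·V²/2g = 0.01133·161.9·0.5475 = 1.004 m
Minor: ΣK = 3.46; h_m = ΣK·V²/2g = 1.894 m
Total H_L = 1.004 + 1.894 = 2.898 m

H_L ≈ 2.90 m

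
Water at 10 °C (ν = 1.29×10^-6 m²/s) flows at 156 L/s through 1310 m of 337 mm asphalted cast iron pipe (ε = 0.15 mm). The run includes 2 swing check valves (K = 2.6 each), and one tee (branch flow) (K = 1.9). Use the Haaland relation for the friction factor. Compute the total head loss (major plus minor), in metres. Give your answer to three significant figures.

H_L ≈ 11.6 m

V = 4Q/(πD²) = 1.749 m/s; V²/2g = 0.1559 m
Re = 4.57×10^5, ε/D = 4.45×10^-4 → f = 0.01730 (Haaland)
Major: h_f = f(L/D)·V²/2g = 0.01730·3887·0.1559 = 10.48 m
Minor: ΣK = 7.10; h_m = ΣK·V²/2g = 1.107 m
Total H_L = 10.48 + 1.107 = 11.59 m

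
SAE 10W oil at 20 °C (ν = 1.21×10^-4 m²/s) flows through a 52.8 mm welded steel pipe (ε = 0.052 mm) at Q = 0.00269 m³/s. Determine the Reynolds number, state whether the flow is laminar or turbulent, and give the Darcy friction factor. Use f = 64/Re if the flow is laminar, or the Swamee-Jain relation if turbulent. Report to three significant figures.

Re ≈ 536; laminar; f = 64/Re ≈ 0.119

V = 4Q/(πD²) = 1.229 m/s
Re = VD/ν = 1.229·0.0528/1.21×10^-4 = 536
Re < 2300 → laminar → f = 64/Re = 0.1194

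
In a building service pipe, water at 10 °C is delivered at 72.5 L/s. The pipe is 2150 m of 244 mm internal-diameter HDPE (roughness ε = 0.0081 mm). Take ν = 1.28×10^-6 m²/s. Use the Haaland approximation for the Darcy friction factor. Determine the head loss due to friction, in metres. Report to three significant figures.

V = 4Q/(πD²) = 4·0.0725/(π·0.244²) = 1.550 m/s
Re = VD/ν = 1.550·0.244/1.28×10^-6 = 2.96×10^5 → turbulent
ε/D = 0.0081/244 = 3.32×10^-5
Haaland: f = 0.01466
h_f = f(L/D)V²/(2g) = 0.01466·(2150/0.244)·1.550²/(2·9.81) = 15.83 m

h_f ≈ 15.8 m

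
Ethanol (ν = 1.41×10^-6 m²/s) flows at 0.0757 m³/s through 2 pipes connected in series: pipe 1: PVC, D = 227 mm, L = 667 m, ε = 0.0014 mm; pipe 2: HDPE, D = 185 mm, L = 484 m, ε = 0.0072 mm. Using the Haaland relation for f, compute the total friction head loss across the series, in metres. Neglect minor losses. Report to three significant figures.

H ≈ 22.5 m

Pipe 1: V = 1.870 m/s, Re = 3.01×10^5, ε/D = 6.17×10^-6, f = 0.01438, h_1 = f(L/D)V²/2g = 7.535 m
Pipe 2: V = 2.816 m/s, Re = 3.70×10^5, ε/D = 3.89×10^-5, f = 0.01419, h_2 = f(L/D)V²/2g = 15.00 m
Series → Q common, losses add: H = Σh = 22.54 m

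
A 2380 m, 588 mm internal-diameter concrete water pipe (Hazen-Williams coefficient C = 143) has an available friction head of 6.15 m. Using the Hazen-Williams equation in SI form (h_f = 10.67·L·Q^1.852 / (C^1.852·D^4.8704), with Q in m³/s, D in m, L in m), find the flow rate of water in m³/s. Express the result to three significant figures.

Q ≈ 0.395 m³/s

Rearranging: Q = [h_f·C^1.852·D^4.8704 / (10.67·L)]^(1/1.852)
Q = [6.15·143^1.852·0.588^4.8704 / (10.67·2380)]^0.540 = 0.3948 m³/s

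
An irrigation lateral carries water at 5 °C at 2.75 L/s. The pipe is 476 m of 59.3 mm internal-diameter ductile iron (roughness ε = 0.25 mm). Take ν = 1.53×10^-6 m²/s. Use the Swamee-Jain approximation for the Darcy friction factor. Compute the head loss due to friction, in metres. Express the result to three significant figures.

V = 4Q/(πD²) = 4·0.00275/(π·0.0593²) = 0.9957 m/s
Re = VD/ν = 0.9957·0.0593/1.53×10^-6 = 3.86×10^4 → turbulent
ε/D = 0.25/59.3 = 0.00422
Swamee-Jain: f = 0.03178
h_f = f(L/D)V²/(2g) = 0.03178·(476/0.0593)·0.9957²/(2·9.81) = 12.89 m

h_f ≈ 12.9 m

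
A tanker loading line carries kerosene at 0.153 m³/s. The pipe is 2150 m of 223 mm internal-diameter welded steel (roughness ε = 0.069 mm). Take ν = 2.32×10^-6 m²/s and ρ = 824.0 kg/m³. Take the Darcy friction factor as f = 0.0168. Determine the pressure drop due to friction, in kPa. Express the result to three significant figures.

V = 4Q/(πD²) = 4·0.153/(π·0.223²) = 3.917 m/s
h_f = f(L/D)V²/(2g) = 0.01680·(2150/0.223)·3.917²/(2·9.81) = 126.7 m
Δp = ρg·h_f = 824.0·9.81·126.7 = 1024 kPa

Δp ≈ 1020 kPa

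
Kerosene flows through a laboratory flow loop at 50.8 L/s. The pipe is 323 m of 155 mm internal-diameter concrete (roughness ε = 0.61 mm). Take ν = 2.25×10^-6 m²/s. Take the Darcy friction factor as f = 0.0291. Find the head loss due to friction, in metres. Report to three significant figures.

V = 4Q/(πD²) = 4·0.0508/(π·0.155²) = 2.692 m/s
h_f = f(L/D)V²/(2g) = 0.02910·(323/0.155)·2.692²/(2·9.81) = 22.40 m

h_f ≈ 22.4 m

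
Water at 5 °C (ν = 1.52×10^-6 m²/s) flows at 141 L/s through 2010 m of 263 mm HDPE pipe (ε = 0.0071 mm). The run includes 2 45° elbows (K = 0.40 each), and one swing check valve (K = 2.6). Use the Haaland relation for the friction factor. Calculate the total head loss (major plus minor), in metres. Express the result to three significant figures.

H_L ≈ 36.9 m

V = 4Q/(πD²) = 2.595 m/s; V²/2g = 0.3433 m
Re = 4.49×10^5, ε/D = 2.70×10^-5 → f = 0.01362 (Haaland)
Major: h_f = f(L/D)·V²/2g = 0.01362·7643·0.3433 = 35.73 m
Minor: ΣK = 3.40; h_m = ΣK·V²/2g = 1.167 m
Total H_L = 35.73 + 1.167 = 36.90 m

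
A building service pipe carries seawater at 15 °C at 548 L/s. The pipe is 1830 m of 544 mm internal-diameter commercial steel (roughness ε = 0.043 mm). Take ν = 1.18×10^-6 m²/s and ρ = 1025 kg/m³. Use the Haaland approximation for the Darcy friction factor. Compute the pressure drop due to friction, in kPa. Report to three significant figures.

V = 4Q/(πD²) = 4·0.548/(π·0.544²) = 2.358 m/s
Re = VD/ν = 2.358·0.544/1.18×10^-6 = 1.09×10^6 → turbulent
ε/D = 0.043/544 = 7.90×10^-5
Haaland: f = 0.01291
h_f = f(L/D)V²/(2g) = 0.01291·(1830/0.544)·2.358²/(2·9.81) = 12.30 m
Δp = ρg·h_f = 1025·9.81·12.30 = 123.7 kPa

Δp ≈ 124 kPa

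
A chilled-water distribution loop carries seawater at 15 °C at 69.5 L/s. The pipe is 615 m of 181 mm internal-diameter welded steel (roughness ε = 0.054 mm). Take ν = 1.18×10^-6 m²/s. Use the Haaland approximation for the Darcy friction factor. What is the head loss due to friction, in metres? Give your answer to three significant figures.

V = 4Q/(πD²) = 4·0.0695/(π·0.181²) = 2.701 m/s
Re = VD/ν = 2.701·0.181/1.18×10^-6 = 4.14×10^5 → turbulent
ε/D = 0.054/181 = 2.98×10^-4
Haaland: f = 0.01635
h_f = f(L/D)V²/(2g) = 0.01635·(615/0.181)·2.701²/(2·9.81) = 20.66 m

h_f ≈ 20.7 m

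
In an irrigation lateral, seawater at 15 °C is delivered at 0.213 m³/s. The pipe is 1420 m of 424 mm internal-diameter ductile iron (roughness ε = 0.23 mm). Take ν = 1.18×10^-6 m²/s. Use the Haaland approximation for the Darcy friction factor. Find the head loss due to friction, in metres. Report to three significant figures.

h_f ≈ 6.91 m

V = 4Q/(πD²) = 4·0.213/(π·0.424²) = 1.509 m/s
Re = VD/ν = 1.509·0.424/1.18×10^-6 = 5.42×10^5 → turbulent
ε/D = 0.23/424 = 5.42×10^-4
Haaland: f = 0.01778
h_f = f(L/D)V²/(2g) = 0.01778·(1420/0.424)·1.509²/(2·9.81) = 6.908 m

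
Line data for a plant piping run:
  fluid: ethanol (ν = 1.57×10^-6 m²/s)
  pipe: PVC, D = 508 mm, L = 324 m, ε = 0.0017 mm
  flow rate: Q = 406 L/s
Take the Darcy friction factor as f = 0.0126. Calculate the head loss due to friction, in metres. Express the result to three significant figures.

h_f ≈ 1.64 m

V = 4Q/(πD²) = 4·0.406/(π·0.508²) = 2.003 m/s
h_f = f(L/D)V²/(2g) = 0.01260·(324/0.508)·2.003²/(2·9.81) = 1.644 m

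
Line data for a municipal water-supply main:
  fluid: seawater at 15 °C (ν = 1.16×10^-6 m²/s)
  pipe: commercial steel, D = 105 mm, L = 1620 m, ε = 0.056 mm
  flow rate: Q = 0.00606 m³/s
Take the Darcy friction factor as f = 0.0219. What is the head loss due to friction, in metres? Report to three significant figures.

V = 4Q/(πD²) = 4·0.00606/(π·0.105²) = 0.6998 m/s
h_f = f(L/D)V²/(2g) = 0.02190·(1620/0.105)·0.6998²/(2·9.81) = 8.435 m

h_f ≈ 8.43 m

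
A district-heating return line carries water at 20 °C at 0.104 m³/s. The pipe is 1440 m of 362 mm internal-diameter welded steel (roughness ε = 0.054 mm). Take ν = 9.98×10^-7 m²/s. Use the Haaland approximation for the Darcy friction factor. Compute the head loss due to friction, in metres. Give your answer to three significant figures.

h_f ≈ 3.16 m

V = 4Q/(πD²) = 4·0.104/(π·0.362²) = 1.010 m/s
Re = VD/ν = 1.010·0.362/9.98×10^-7 = 3.67×10^5 → turbulent
ε/D = 0.054/362 = 1.49×10^-4
Haaland: f = 0.01528
h_f = f(L/D)V²/(2g) = 0.01528·(1440/0.362)·1.010²/(2·9.81) = 3.164 m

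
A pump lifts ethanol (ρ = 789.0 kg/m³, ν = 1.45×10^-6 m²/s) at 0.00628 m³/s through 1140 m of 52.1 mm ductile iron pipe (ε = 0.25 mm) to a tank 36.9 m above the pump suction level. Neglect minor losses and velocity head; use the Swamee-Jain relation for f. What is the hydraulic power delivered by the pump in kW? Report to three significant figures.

P_hyd ≈ 16.4 kW

V = 4Q/(πD²) = 2.946 m/s; Re = 1.06×10^5; ε/D = 0.00480; f = 0.03115
h_f = f(L/D)V²/2g = 301.5 m
Total head H = z + h_f = 36.9 + 301.5 = 338.4 m
P_hyd = ρgQH = 789.0·9.81·0.00628·338.4 = 16.45 kW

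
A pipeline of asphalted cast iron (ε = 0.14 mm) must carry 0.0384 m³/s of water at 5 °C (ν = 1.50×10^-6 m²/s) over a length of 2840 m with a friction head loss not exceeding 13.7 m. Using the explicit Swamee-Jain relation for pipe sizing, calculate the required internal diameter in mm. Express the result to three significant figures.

Swamee-Jain (Type III): D = 0.66·[ε^1.25·(LQ²/(gh_f))^4.75 + ν·Q^9.4·(L/(gh_f))^5.2]^0.04
LQ²/(gh_f) = 0.03116; L/(gh_f) = 21.13
Term 1 = ε^1.25·(…)^4.75 = 1.06×10^-12; Term 2 = ν·Q^9.4·(…)^5.2 = 5.73×10^-13
D = 0.66·(1.06×10^-12 + 5.73×10^-13)^0.04 = 0.2229 m = 223 mm
Check: V = 0.984 m/s, Re = 1.46×10^5, f = 0.02012, h_f = 12.7 m ≈ 13.7 m ✓

D ≈ 223 mm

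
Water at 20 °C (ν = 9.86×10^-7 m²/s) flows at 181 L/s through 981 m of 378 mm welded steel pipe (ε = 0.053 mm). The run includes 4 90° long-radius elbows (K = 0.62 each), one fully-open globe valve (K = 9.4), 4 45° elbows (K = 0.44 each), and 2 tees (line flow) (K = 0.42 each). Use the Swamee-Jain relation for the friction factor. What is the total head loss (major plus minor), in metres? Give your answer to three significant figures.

V = 4Q/(πD²) = 1.613 m/s; V²/2g = 0.1326 m
Re = 6.18×10^5, ε/D = 1.40×10^-4 → f = 0.01461 (Swamee-Jain)
Major: h_f = f(L/D)·V²/2g = 0.01461·2595·0.1326 = 5.029 m
Minor: ΣK = 14.5; h_m = ΣK·V²/2g = 1.920 m
Total H_L = 5.029 + 1.920 = 6.949 m

H_L ≈ 6.95 m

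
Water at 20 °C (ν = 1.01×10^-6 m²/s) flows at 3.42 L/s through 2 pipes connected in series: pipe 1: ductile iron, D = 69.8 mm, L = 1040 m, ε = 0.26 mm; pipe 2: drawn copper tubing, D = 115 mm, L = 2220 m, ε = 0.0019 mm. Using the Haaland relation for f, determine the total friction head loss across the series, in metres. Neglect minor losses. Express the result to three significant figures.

Pipe 1: V = 0.8938 m/s, Re = 6.18×10^4, ε/D = 0.00372, f = 0.02950, h_1 = f(L/D)V²/2g = 17.90 m
Pipe 2: V = 0.3293 m/s, Re = 3.75×10^4, ε/D = 1.65×10^-5, f = 0.02216, h_2 = f(L/D)V²/2g = 2.363 m
Series → Q common, losses add: H = Σh = 20.26 m

H ≈ 20.3 m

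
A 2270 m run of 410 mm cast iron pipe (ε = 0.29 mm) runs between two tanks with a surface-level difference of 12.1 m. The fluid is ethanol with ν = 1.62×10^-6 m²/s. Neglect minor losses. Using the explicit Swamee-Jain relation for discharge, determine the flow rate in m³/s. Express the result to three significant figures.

Swamee-Jain (Type II): Q = -0.965·√(gD⁵h_f/L)·ln[ε/(3.7D) + √(3.17ν²L/(gD³h_f))]
√(gD⁵h_f/L) = √(9.81·0.410⁵·12.1/2270) = 0.02461
ε/(3.7D) = 1.91×10^-4; √(3.17ν²L/(gD³h_f)) = 4.80×10^-5
Q = -0.965·0.02461·ln(2.392×10^-4) = 0.1980 m³/s
Check: V = 1.50 m/s, Re = 3.80×10^5, f = 0.01919, h_f = 12.2 m ≈ 12.1 m ✓

Q ≈ 0.198 m³/s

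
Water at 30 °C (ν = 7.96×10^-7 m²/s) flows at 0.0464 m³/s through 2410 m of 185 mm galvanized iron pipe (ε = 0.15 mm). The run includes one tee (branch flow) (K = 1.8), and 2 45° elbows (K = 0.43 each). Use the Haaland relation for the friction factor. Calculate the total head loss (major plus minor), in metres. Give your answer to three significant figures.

H_L ≈ 38.9 m

V = 4Q/(πD²) = 1.726 m/s; V²/2g = 0.1519 m
Re = 4.01×10^5, ε/D = 8.11×10^-4 → f = 0.01945 (Haaland)
Major: h_f = f(L/D)·V²/2g = 0.01945·13027·0.1519 = 38.49 m
Minor: ΣK = 2.66; h_m = ΣK·V²/2g = 0.4040 m
Total H_L = 38.49 + 0.4040 = 38.89 m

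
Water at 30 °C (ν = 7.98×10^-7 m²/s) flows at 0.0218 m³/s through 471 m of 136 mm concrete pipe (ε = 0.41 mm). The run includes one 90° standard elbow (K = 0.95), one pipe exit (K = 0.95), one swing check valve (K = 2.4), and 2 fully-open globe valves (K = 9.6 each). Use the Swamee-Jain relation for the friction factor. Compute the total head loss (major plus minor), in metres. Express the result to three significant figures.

V = 4Q/(πD²) = 1.501 m/s; V²/2g = 0.1148 m
Re = 2.56×10^5, ε/D = 0.00301 → f = 0.02689 (Swamee-Jain)
Major: h_f = f(L/D)·V²/2g = 0.02689·3463·0.1148 = 10.69 m
Minor: ΣK = 23.5; h_m = ΣK·V²/2g = 2.697 m
Total H_L = 10.69 + 2.697 = 13.39 m

H_L ≈ 13.4 m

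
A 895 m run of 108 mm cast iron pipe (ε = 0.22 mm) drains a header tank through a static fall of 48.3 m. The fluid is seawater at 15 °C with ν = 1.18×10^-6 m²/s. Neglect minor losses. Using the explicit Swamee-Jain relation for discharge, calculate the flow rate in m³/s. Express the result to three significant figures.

Swamee-Jain (Type II): Q = -0.965·√(gD⁵h_f/L)·ln[ε/(3.7D) + √(3.17ν²L/(gD³h_f))]
√(gD⁵h_f/L) = √(9.81·0.108⁵·48.3/895) = 0.002789
ε/(3.7D) = 5.51×10^-4; √(3.17ν²L/(gD³h_f)) = 8.14×10^-5
Q = -0.965·0.002789·ln(6.319×10^-4) = 0.01983 m³/s
Check: V = 2.16 m/s, Re = 1.98×10^5, f = 0.02460, h_f = 48.7 m ≈ 48.3 m ✓

Q ≈ 0.0198 m³/s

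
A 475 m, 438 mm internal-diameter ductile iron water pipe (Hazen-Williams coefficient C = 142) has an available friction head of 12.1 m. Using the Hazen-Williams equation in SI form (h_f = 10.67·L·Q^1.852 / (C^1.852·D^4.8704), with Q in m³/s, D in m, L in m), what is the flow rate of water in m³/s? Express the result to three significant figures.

Rearranging: Q = [h_f·C^1.852·D^4.8704 / (10.67·L)]^(1/1.852)
Q = [12.1·142^1.852·0.438^4.8704 / (10.67·475)]^0.540 = 0.6218 m³/s

Q ≈ 0.622 m³/s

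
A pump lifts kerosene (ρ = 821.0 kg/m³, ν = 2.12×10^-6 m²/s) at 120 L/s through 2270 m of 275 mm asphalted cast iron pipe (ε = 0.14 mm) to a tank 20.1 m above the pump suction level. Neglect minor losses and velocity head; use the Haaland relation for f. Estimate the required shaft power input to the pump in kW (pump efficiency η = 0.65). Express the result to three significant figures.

V = 4Q/(πD²) = 2.020 m/s; Re = 2.62×10^5; ε/D = 5.09×10^-4; f = 0.01829
h_f = f(L/D)V²/2g = 31.42 m
Total head H = z + h_f = 20.1 + 31.42 = 51.52 m
P_hyd = ρgQH = 821.0·9.81·0.120·51.52 = 49.79 kW
P_shaft = P_hyd/η = 49.79/0.65 = 76.60 kW

P_shaft ≈ 76.6 kW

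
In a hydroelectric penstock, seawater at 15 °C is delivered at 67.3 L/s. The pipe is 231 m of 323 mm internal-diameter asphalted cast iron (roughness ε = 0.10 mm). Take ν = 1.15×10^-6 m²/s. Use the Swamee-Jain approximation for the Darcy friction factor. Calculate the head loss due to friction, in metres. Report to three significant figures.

h_f ≈ 0.432 m

V = 4Q/(πD²) = 4·0.0673/(π·0.323²) = 0.8213 m/s
Re = VD/ν = 0.8213·0.323/1.15×10^-6 = 2.31×10^5 → turbulent
ε/D = 0.10/323 = 3.10×10^-4
Swamee-Jain: f = 0.01758
h_f = f(L/D)V²/(2g) = 0.01758·(231/0.323)·0.8213²/(2·9.81) = 0.4322 m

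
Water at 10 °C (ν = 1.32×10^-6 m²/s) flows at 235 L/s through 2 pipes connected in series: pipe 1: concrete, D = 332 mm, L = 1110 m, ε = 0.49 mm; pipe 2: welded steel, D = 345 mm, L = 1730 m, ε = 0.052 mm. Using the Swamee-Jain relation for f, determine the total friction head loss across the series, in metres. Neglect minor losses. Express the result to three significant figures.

H ≈ 51.4 m

Pipe 1: V = 2.715 m/s, Re = 6.83×10^5, ε/D = 0.00148, f = 0.02207, h_1 = f(L/D)V²/2g = 27.72 m
Pipe 2: V = 2.514 m/s, Re = 6.57×10^5, ε/D = 1.51×10^-4, f = 0.01465, h_2 = f(L/D)V²/2g = 23.67 m
Series → Q common, losses add: H = Σh = 51.39 m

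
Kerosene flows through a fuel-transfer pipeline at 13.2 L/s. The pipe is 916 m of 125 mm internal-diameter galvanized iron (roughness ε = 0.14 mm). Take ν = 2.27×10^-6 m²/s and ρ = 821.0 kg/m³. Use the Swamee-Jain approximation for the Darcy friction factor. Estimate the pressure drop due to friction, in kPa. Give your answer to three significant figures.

Δp ≈ 83.6 kPa

V = 4Q/(πD²) = 4·0.0132/(π·0.125²) = 1.076 m/s
Re = VD/ν = 1.076·0.125/2.27×10^-6 = 5.92×10^4 → turbulent
ε/D = 0.14/125 = 0.00112
Swamee-Jain: f = 0.02401
h_f = f(L/D)V²/(2g) = 0.02401·(916/0.125)·1.076²/(2·9.81) = 10.38 m
Δp = ρg·h_f = 821.0·9.81·10.38 = 83.58 kPa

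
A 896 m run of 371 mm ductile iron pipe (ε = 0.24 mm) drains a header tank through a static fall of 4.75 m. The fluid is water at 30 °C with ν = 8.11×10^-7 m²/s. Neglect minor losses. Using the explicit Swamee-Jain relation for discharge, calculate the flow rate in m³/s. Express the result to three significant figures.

Swamee-Jain (Type II): Q = -0.965·√(gD⁵h_f/L)·ln[ε/(3.7D) + √(3.17ν²L/(gD³h_f))]
√(gD⁵h_f/L) = √(9.81·0.371⁵·4.75/896) = 0.01912
ε/(3.7D) = 1.75×10^-4; √(3.17ν²L/(gD³h_f)) = 2.80×10^-5
Q = -0.965·0.01912·ln(2.029×10^-4) = 0.1569 m³/s
Check: V = 1.45 m/s, Re = 6.64×10^5, f = 0.01844, h_f = 4.78 m ≈ 4.75 m ✓

Q ≈ 0.157 m³/s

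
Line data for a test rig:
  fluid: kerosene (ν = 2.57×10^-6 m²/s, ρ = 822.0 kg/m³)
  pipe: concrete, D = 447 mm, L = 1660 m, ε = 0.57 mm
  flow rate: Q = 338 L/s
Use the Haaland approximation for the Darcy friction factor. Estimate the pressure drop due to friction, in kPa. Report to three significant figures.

V = 4Q/(πD²) = 4·0.338/(π·0.447²) = 2.154 m/s
Re = VD/ν = 2.154·0.447/2.57×10^-6 = 3.75×10^5 → turbulent
ε/D = 0.57/447 = 0.00128
Haaland: f = 0.02148
h_f = f(L/D)V²/(2g) = 0.02148·(1660/0.447)·2.154²/(2·9.81) = 18.86 m
Δp = ρg·h_f = 822.0·9.81·18.86 = 152.1 kPa

Δp ≈ 152 kPa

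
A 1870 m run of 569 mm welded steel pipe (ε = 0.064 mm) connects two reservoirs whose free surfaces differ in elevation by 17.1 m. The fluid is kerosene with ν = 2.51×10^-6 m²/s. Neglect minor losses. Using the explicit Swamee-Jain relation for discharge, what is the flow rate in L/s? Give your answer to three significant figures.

Q ≈ 680 L/s

Swamee-Jain (Type II): Q = -0.965·√(gD⁵h_f/L)·ln[ε/(3.7D) + √(3.17ν²L/(gD³h_f))]
√(gD⁵h_f/L) = √(9.81·0.569⁵·17.1/1870) = 0.07315
ε/(3.7D) = 3.04×10^-5; √(3.17ν²L/(gD³h_f)) = 3.48×10^-5
Q = -0.965·0.07315·ln(6.516×10^-5) = 0.6804 m³/s
Check: V = 2.68 m/s, Re = 6.07×10^5, f = 0.01432, h_f = 17.2 m ≈ 17.1 m ✓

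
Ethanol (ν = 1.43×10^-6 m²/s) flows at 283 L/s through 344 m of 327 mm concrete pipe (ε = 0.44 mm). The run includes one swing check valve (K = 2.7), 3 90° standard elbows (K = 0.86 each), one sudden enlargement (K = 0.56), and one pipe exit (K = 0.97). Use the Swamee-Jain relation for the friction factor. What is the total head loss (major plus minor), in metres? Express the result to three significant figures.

V = 4Q/(πD²) = 3.370 m/s; V²/2g = 0.5788 m
Re = 7.71×10^5, ε/D = 0.00135 → f = 0.02155 (Swamee-Jain)
Major: h_f = f(L/D)·V²/2g = 0.02155·1052·0.5788 = 13.12 m
Minor: ΣK = 6.81; h_m = ΣK·V²/2g = 3.941 m
Total H_L = 13.12 + 3.941 = 17.06 m

H_L ≈ 17.1 m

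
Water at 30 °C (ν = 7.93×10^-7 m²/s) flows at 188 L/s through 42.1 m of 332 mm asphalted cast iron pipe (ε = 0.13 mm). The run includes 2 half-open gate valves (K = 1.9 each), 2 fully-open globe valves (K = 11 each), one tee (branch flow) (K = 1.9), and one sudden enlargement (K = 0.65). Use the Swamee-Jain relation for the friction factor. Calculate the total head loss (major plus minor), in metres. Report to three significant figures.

V = 4Q/(πD²) = 2.172 m/s; V²/2g = 0.2404 m
Re = 9.09×10^5, ε/D = 3.92×10^-4 → f = 0.01658 (Swamee-Jain)
Major: h_f = f(L/D)·V²/2g = 0.01658·126.8·0.2404 = 0.5052 m
Minor: ΣK = 28.4; h_m = ΣK·V²/2g = 6.815 m
Total H_L = 0.5052 + 6.815 = 7.320 m

H_L ≈ 7.32 m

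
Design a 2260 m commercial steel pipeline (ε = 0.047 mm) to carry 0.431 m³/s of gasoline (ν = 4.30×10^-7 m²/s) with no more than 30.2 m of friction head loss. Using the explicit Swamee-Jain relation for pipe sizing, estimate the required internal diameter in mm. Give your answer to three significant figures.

Swamee-Jain (Type III): D = 0.66·[ε^1.25·(LQ²/(gh_f))^4.75 + ν·Q^9.4·(L/(gh_f))^5.2]^0.04
LQ²/(gh_f) = 1.417; L/(gh_f) = 7.628
Term 1 = ε^1.25·(…)^4.75 = 2.04×10^-5; Term 2 = ν·Q^9.4·(…)^5.2 = 6.11×10^-6
D = 0.66·(2.04×10^-5 + 6.11×10^-6)^0.04 = 0.4330 m = 433 mm
Check: V = 2.93 m/s, Re = 2.95×10^6, f = 0.01279, h_f = 29.2 m ≈ 30.2 m ✓

D ≈ 433 mm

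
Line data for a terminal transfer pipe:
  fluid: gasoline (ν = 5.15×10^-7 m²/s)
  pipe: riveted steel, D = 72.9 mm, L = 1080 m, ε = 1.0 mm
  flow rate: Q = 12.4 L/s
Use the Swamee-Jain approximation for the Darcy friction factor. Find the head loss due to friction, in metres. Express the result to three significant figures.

V = 4Q/(πD²) = 4·0.0124/(π·0.0729²) = 2.971 m/s
Re = VD/ν = 2.971·0.0729/5.15×10^-7 = 4.21×10^5 → turbulent
ε/D = 1.0/72.9 = 0.0137
Swamee-Jain: f = 0.04251
h_f = f(L/D)V²/(2g) = 0.04251·(1080/0.0729)·2.971²/(2·9.81) = 283.3 m

h_f ≈ 283 m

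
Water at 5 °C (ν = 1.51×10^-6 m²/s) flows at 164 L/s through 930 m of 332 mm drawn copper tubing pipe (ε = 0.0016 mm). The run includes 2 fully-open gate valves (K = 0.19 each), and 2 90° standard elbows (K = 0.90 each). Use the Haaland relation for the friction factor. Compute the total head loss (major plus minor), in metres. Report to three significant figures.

V = 4Q/(πD²) = 1.894 m/s; V²/2g = 0.1829 m
Re = 4.17×10^5, ε/D = 4.82×10^-6 → f = 0.01355 (Haaland)
Major: h_f = f(L/D)·V²/2g = 0.01355·2801·0.1829 = 6.941 m
Minor: ΣK = 2.18; h_m = ΣK·V²/2g = 0.3988 m
Total H_L = 6.941 + 0.3988 = 7.340 m

H_L ≈ 7.34 m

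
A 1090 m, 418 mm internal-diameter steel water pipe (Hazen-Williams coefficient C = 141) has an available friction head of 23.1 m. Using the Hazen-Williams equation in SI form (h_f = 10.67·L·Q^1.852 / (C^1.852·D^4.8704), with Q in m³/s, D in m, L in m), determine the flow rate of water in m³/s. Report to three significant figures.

Q ≈ 0.494 m³/s

Rearranging: Q = [h_f·C^1.852·D^4.8704 / (10.67·L)]^(1/1.852)
Q = [23.1·141^1.852·0.418^4.8704 / (10.67·1090)]^0.540 = 0.4943 m³/s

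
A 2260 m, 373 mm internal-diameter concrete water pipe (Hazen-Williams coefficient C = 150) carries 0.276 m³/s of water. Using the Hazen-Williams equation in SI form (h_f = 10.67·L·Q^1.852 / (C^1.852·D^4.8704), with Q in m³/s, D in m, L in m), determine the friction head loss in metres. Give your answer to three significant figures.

h_f = 10.67·2260·0.276^1.852 / (150^1.852·0.373^4.8704) = 25.27 m

h_f ≈ 25.3 m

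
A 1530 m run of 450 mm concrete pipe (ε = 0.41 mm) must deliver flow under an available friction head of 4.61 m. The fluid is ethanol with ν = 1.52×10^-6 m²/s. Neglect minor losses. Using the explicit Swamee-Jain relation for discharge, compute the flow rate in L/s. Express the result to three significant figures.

Swamee-Jain (Type II): Q = -0.965·√(gD⁵h_f/L)·ln[ε/(3.7D) + √(3.17ν²L/(gD³h_f))]
√(gD⁵h_f/L) = √(9.81·0.450⁵·4.61/1530) = 0.02335
ε/(3.7D) = 2.46×10^-4; √(3.17ν²L/(gD³h_f)) = 5.21×10^-5
Q = -0.965·0.02335·ln(2.984×10^-4) = 0.1829 m³/s
Check: V = 1.15 m/s, Re = 3.41×10^5, f = 0.02025, h_f = 4.64 m ≈ 4.61 m ✓

Q ≈ 183 L/s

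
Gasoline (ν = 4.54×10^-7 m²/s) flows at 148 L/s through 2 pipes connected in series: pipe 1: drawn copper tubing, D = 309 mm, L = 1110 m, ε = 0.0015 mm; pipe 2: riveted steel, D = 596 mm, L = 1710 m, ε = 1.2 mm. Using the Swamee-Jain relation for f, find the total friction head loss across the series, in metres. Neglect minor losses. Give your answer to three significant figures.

Pipe 1: V = 1.974 m/s, Re = 1.34×10^6, ε/D = 4.85×10^-6, f = 0.01120, h_1 = f(L/D)V²/2g = 7.985 m
Pipe 2: V = 0.5305 m/s, Re = 6.96×10^5, ε/D = 0.00201, f = 0.02382, h_2 = f(L/D)V²/2g = 0.9802 m
Series → Q common, losses add: H = Σh = 8.966 m

H ≈ 8.97 m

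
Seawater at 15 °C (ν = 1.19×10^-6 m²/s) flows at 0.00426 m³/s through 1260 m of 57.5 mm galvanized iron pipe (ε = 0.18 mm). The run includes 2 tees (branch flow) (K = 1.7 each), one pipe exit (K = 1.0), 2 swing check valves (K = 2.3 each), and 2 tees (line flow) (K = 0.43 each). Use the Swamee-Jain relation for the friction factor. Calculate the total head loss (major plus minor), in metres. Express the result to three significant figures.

V = 4Q/(πD²) = 1.641 m/s; V²/2g = 0.1372 m
Re = 7.93×10^4, ε/D = 0.00313 → f = 0.02833 (Swamee-Jain)
Major: h_f = f(L/D)·V²/2g = 0.02833·21913·0.1372 = 85.15 m
Minor: ΣK = 9.86; h_m = ΣK·V²/2g = 1.353 m
Total H_L = 85.15 + 1.353 = 86.50 m

H_L ≈ 86.5 m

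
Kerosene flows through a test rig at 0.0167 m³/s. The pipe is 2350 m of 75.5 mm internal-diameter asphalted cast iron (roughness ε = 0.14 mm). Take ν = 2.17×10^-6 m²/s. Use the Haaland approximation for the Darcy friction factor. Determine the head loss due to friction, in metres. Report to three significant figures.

V = 4Q/(πD²) = 4·0.0167/(π·0.0755²) = 3.730 m/s
Re = VD/ν = 3.730·0.0755/2.17×10^-6 = 1.30×10^5 → turbulent
ε/D = 0.14/75.5 = 0.00185
Haaland: f = 0.02424
h_f = f(L/D)V²/(2g) = 0.02424·(2350/0.0755)·3.730²/(2·9.81) = 535.2 m

h_f ≈ 535 m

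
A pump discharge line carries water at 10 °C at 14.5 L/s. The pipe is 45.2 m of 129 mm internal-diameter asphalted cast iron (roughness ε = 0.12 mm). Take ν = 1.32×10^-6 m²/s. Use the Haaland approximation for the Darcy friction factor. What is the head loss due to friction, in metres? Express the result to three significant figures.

V = 4Q/(πD²) = 4·0.0145/(π·0.129²) = 1.109 m/s
Re = VD/ν = 1.109·0.129/1.32×10^-6 = 1.08×10^5 → turbulent
ε/D = 0.12/129 = 9.30×10^-4
Haaland: f = 0.02156
h_f = f(L/D)V²/(2g) = 0.02156·(45.2/0.129)·1.109²/(2·9.81) = 0.4740 m

h_f ≈ 0.474 m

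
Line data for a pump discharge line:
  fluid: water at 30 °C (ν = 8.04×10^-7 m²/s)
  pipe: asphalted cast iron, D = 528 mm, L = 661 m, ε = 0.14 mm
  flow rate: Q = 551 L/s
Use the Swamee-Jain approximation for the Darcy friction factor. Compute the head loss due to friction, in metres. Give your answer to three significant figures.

h_f ≈ 6.11 m

V = 4Q/(πD²) = 4·0.551/(π·0.528²) = 2.516 m/s
Re = VD/ν = 2.516·0.528/8.04×10^-7 = 1.65×10^6 → turbulent
ε/D = 0.14/528 = 2.65×10^-4
Swamee-Jain: f = 0.01513
h_f = f(L/D)V²/(2g) = 0.01513·(661/0.528)·2.516²/(2·9.81) = 6.115 m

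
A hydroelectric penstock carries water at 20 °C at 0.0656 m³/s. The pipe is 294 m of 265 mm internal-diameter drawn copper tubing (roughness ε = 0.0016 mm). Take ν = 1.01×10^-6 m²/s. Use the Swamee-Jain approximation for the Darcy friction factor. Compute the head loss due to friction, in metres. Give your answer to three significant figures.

h_f ≈ 1.15 m

V = 4Q/(πD²) = 4·0.0656/(π·0.265²) = 1.189 m/s
Re = VD/ν = 1.189·0.265/1.01×10^-6 = 3.12×10^5 → turbulent
ε/D = 0.0016/265 = 6.04×10^-6
Swamee-Jain: f = 0.01434
h_f = f(L/D)V²/(2g) = 0.01434·(294/0.265)·1.189²/(2·9.81) = 1.147 m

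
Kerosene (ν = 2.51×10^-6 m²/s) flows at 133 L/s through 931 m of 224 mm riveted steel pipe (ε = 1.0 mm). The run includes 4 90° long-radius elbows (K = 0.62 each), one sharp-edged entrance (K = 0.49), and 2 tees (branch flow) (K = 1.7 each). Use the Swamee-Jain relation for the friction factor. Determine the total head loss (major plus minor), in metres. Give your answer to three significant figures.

V = 4Q/(πD²) = 3.375 m/s; V²/2g = 0.5805 m
Re = 3.01×10^5, ε/D = 0.00446 → f = 0.02983 (Swamee-Jain)
Major: h_f = f(L/D)·V²/2g = 0.02983·4156·0.5805 = 71.98 m
Minor: ΣK = 6.37; h_m = ΣK·V²/2g = 3.698 m
Total H_L = 71.98 + 3.698 = 75.68 m

H_L ≈ 75.7 m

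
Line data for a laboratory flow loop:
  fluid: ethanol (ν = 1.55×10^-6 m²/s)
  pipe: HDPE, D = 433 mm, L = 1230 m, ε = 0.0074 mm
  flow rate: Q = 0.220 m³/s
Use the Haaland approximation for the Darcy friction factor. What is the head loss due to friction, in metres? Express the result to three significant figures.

h_f ≈ 4.42 m

V = 4Q/(πD²) = 4·0.220/(π·0.433²) = 1.494 m/s
Re = VD/ν = 1.494·0.433/1.55×10^-6 = 4.17×10^5 → turbulent
ε/D = 0.0074/433 = 1.71×10^-5
Haaland: f = 0.01367
h_f = f(L/D)V²/(2g) = 0.01367·(1230/0.433)·1.494²/(2·9.81) = 4.418 m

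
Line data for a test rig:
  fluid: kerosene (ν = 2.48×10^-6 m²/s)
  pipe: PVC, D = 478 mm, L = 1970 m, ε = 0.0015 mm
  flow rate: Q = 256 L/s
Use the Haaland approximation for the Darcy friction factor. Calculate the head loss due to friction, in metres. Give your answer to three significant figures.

V = 4Q/(πD²) = 4·0.256/(π·0.478²) = 1.427 m/s
Re = VD/ν = 1.427·0.478/2.48×10^-6 = 2.75×10^5 → turbulent
ε/D = 0.0015/478 = 3.14×10^-6
Haaland: f = 0.01460
h_f = f(L/D)V²/(2g) = 0.01460·(1970/0.478)·1.427²/(2·9.81) = 6.243 m

h_f ≈ 6.24 m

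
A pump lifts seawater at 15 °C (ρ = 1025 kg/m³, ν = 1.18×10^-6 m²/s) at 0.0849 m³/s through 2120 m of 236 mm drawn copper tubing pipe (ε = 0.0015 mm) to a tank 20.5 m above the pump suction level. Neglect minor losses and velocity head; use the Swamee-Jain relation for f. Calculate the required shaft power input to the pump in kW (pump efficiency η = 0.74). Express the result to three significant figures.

P_shaft ≈ 51.1 kW

V = 4Q/(πD²) = 1.941 m/s; Re = 3.88×10^5; ε/D = 6.36×10^-6; f = 0.01379
h_f = f(L/D)V²/2g = 23.79 m
Total head H = z + h_f = 20.5 + 23.79 = 44.29 m
P_hyd = ρgQH = 1025·9.81·0.0849·44.29 = 37.81 kW
P_shaft = P_hyd/η = 37.81/0.74 = 51.09 kW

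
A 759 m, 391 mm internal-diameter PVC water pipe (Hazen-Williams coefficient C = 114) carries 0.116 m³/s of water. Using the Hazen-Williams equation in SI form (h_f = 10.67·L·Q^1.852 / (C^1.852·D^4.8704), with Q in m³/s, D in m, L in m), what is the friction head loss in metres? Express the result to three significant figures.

h_f ≈ 2.25 m

h_f = 10.67·759·0.116^1.852 / (114^1.852·0.391^4.8704) = 2.252 m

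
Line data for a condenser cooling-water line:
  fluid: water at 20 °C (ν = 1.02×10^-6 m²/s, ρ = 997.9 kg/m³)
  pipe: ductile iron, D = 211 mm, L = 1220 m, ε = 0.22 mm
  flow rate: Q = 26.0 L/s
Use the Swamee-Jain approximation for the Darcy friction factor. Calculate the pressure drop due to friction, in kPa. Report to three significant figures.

Δp ≈ 34.6 kPa

V = 4Q/(πD²) = 4·0.0260/(π·0.211²) = 0.7436 m/s
Re = VD/ν = 0.7436·0.211/1.02×10^-6 = 1.54×10^5 → turbulent
ε/D = 0.22/211 = 0.00104
Swamee-Jain: f = 0.02172
h_f = f(L/D)V²/(2g) = 0.02172·(1220/0.211)·0.7436²/(2·9.81) = 3.539 m
Δp = ρg·h_f = 997.9·9.81·3.539 = 34.65 kPa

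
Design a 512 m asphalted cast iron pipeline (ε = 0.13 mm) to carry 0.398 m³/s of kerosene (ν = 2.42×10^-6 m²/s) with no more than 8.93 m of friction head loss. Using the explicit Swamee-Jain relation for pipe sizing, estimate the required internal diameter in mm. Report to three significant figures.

Swamee-Jain (Type III): D = 0.66·[ε^1.25·(LQ²/(gh_f))^4.75 + ν·Q^9.4·(L/(gh_f))^5.2]^0.04
LQ²/(gh_f) = 0.9258; L/(gh_f) = 5.845
Term 1 = ε^1.25·(…)^4.75 = 9.62×10^-6; Term 2 = ν·Q^9.4·(…)^5.2 = 4.07×10^-6
D = 0.66·(9.62×10^-6 + 4.07×10^-6)^0.04 = 0.4217 m = 422 mm
Check: V = 2.85 m/s, Re = 4.97×10^5, f = 0.01645, h_f = 8.26 m ≈ 8.93 m ✓

D ≈ 422 mm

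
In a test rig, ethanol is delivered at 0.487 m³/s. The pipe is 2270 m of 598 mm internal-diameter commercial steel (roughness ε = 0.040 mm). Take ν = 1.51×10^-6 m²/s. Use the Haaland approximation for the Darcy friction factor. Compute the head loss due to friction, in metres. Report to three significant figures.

h_f ≈ 7.76 m

V = 4Q/(πD²) = 4·0.487/(π·0.598²) = 1.734 m/s
Re = VD/ν = 1.734·0.598/1.51×10^-6 = 6.87×10^5 → turbulent
ε/D = 0.040/598 = 6.69×10^-5
Haaland: f = 0.01334
h_f = f(L/D)V²/(2g) = 0.01334·(2270/0.598)·1.734²/(2·9.81) = 7.760 m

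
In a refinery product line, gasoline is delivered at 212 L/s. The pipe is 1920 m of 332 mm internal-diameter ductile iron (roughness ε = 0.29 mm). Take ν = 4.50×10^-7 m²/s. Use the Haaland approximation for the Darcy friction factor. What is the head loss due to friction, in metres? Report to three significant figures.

h_f ≈ 34.0 m

V = 4Q/(πD²) = 4·0.212/(π·0.332²) = 2.449 m/s
Re = VD/ν = 2.449·0.332/4.50×10^-7 = 1.81×10^6 → turbulent
ε/D = 0.29/332 = 8.73×10^-4
Haaland: f = 0.01921
h_f = f(L/D)V²/(2g) = 0.01921·(1920/0.332)·2.449²/(2·9.81) = 33.95 m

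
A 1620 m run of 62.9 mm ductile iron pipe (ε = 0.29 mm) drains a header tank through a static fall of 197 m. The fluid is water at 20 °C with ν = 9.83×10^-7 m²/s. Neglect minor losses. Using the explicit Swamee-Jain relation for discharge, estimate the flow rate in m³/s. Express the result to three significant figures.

Q ≈ 0.00691 m³/s

Swamee-Jain (Type II): Q = -0.965·√(gD⁵h_f/L)·ln[ε/(3.7D) + √(3.17ν²L/(gD³h_f))]
√(gD⁵h_f/L) = √(9.81·0.0629⁵·197/1620) = 0.001084
ε/(3.7D) = 0.00125; √(3.17ν²L/(gD³h_f)) = 1.02×10^-4
Q = -0.965·0.001084·ln(0.001348) = 0.006912 m³/s
Check: V = 2.22 m/s, Re = 1.42×10^5, f = 0.03055, h_f = 198 m ≈ 197 m ✓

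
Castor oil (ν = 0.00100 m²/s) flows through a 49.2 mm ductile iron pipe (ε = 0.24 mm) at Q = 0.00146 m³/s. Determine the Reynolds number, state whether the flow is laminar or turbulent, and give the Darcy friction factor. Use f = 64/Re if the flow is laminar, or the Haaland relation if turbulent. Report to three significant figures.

Re ≈ 37.8; laminar; f = 64/Re ≈ 1.69

V = 4Q/(πD²) = 0.7679 m/s
Re = VD/ν = 0.7679·0.0492/0.00100 = 37.8
Re < 2300 → laminar → f = 64/Re = 1.694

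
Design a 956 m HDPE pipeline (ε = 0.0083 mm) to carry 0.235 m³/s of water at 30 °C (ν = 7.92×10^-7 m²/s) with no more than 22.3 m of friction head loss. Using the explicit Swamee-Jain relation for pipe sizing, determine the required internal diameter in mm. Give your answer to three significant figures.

D ≈ 299 mm

Swamee-Jain (Type III): D = 0.66·[ε^1.25·(LQ²/(gh_f))^4.75 + ν·Q^9.4·(L/(gh_f))^5.2]^0.04
LQ²/(gh_f) = 0.2413; L/(gh_f) = 4.370
Term 1 = ε^1.25·(…)^4.75 = 5.20×10^-10; Term 2 = ν·Q^9.4·(…)^5.2 = 2.08×10^-9
D = 0.66·(5.20×10^-10 + 2.08×10^-9)^0.04 = 0.2993 m = 299 mm
Check: V = 3.34 m/s, Re = 1.26×10^6, f = 0.01189, h_f = 21.6 m ≈ 22.3 m ✓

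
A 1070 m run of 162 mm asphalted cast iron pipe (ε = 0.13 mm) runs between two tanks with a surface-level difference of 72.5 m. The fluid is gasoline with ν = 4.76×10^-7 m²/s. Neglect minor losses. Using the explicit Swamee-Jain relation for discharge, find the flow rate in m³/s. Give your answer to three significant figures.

Q ≈ 0.0695 m³/s

Swamee-Jain (Type II): Q = -0.965·√(gD⁵h_f/L)·ln[ε/(3.7D) + √(3.17ν²L/(gD³h_f))]
√(gD⁵h_f/L) = √(9.81·0.162⁵·72.5/1070) = 0.008612
ε/(3.7D) = 2.17×10^-4; √(3.17ν²L/(gD³h_f)) = 1.59×10^-5
Q = -0.965·0.008612·ln(2.328×10^-4) = 0.06952 m³/s
Check: V = 3.37 m/s, Re = 1.15×10^6, f = 0.01902, h_f = 72.9 m ≈ 72.5 m ✓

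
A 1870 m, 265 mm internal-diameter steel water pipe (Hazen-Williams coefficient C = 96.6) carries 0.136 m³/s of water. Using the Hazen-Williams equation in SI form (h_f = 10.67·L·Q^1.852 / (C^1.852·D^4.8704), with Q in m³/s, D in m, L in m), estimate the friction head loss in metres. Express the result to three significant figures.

h_f ≈ 67.3 m

h_f = 10.67·1870·0.136^1.852 / (96.6^1.852·0.265^4.8704) = 67.32 m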